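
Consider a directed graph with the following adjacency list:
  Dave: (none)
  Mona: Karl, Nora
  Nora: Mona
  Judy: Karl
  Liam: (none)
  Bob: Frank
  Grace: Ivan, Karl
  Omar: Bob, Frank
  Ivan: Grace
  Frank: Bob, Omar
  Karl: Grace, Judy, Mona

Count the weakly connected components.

4

From Bob: component {Bob, Frank, Omar}.
From Dave: component {Dave}.
From Grace: component {Grace, Ivan, Judy, Karl, Mona, Nora}.
From Liam: component {Liam}.
That's 4 components.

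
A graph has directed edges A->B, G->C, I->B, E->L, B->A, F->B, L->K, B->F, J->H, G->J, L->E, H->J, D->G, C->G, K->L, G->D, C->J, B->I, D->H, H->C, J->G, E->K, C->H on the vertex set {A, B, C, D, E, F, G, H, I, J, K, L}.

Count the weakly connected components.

3

From A: component {A, B, F, I}.
From C: component {C, D, G, H, J}.
From E: component {E, K, L}.
That's 3 components.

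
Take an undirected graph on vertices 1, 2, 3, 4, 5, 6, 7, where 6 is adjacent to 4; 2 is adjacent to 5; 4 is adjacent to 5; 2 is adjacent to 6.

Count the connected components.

From 1: component {1}.
From 2: component {2, 4, 5, 6}.
From 3: component {3}.
From 7: component {7}.
That's 4 components.

4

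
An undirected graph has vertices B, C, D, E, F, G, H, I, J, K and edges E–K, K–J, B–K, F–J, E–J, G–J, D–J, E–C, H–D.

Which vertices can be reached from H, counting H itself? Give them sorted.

B, C, D, E, F, G, H, J, K

Start at H.
Its neighbours: D.
Then their neighbours: J.
Then next layer: E, F, G, K.
Then next layer: B, C.
Nothing further is reachable.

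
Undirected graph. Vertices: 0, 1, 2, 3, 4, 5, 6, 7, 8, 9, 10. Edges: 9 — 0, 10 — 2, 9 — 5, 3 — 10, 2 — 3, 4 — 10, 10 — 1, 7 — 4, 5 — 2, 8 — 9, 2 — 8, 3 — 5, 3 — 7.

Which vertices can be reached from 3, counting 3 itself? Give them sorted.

0, 1, 2, 3, 4, 5, 7, 8, 9, 10

Start at 3.
Its neighbours: 2, 5, 7, 10.
Then their neighbours: 1, 4, 8, 9.
Then next layer: 0.
Nothing further is reachable.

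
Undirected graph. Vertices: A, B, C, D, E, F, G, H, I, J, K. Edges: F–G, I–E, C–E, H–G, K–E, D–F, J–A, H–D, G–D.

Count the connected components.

4

From A: component {A, J}.
From B: component {B}.
From C: component {C, E, I, K}.
From D: component {D, F, G, H}.
That's 4 components.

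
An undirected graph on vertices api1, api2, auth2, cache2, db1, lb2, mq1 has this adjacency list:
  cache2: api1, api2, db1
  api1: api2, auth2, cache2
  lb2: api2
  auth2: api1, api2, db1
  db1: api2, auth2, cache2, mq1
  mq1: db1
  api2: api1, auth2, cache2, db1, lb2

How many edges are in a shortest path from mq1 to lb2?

Distance 0: mq1.
Distance 1: db1.
Distance 2: api2, auth2, cache2.
Distance 3: api1, lb2 — contains lb2.

3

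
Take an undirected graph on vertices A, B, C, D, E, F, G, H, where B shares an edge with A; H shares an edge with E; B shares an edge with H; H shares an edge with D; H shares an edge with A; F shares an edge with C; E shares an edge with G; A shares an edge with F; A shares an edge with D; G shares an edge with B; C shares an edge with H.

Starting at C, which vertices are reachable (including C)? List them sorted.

A, B, C, D, E, F, G, H

Start at C.
Its neighbours: F, H.
Then their neighbours: A, B, D, E.
Then next layer: G.
Every vertex is now reached.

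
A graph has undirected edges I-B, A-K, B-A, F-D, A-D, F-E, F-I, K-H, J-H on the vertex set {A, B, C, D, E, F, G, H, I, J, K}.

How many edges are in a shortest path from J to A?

Distance 0: J.
Distance 1: H.
Distance 2: K.
Distance 3: A — contains A.

3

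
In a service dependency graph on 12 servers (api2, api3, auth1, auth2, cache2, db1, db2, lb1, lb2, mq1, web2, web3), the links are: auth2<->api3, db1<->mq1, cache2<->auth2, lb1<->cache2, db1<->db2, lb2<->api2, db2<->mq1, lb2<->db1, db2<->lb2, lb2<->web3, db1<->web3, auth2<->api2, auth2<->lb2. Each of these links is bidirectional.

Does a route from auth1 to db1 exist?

No

auth1 has no edges, so nothing is reachable from it.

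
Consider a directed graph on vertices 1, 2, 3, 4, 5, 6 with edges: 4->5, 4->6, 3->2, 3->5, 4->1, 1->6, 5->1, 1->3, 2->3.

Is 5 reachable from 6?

No

6 has no outgoing edges, so nothing is reachable from it.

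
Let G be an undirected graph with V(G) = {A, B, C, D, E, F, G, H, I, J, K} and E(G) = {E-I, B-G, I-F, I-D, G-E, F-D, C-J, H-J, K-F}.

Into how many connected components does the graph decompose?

From A: component {A}.
From B: component {B, D, E, F, G, I, K}.
From C: component {C, H, J}.
That's 3 components.

3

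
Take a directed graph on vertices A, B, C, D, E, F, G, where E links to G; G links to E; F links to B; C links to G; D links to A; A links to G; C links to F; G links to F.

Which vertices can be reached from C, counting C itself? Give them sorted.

B, C, E, F, G

Start at C.
Its neighbours: F, G.
Then their neighbours: B, E.
Nothing further is reachable.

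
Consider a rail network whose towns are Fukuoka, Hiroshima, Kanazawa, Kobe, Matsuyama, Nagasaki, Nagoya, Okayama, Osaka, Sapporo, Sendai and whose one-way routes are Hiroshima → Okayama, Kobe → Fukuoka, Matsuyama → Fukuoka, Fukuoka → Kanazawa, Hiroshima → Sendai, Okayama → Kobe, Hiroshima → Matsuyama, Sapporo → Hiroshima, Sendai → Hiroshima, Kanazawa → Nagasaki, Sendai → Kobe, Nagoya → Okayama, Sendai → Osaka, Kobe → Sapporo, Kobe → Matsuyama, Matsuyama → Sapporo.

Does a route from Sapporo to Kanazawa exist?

Explore from Sapporo.
Distance 1: reach Hiroshima.
Distance 2: reach Matsuyama, Okayama, Sendai.
Distance 3: reach Fukuoka, Kobe, Osaka.
Distance 4: reach Kanazawa.
Found Kanazawa.

Yes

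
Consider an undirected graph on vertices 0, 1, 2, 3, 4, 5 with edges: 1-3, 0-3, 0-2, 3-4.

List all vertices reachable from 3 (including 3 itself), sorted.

Start at 3.
Its neighbours: 0, 1, 4.
Then their neighbours: 2.
Nothing further is reachable.

0, 1, 2, 3, 4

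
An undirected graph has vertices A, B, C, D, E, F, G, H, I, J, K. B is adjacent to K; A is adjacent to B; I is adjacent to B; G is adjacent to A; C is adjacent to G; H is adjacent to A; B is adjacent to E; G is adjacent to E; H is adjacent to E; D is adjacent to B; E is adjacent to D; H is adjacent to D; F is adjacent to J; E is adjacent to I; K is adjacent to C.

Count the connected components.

From A: component {A, B, C, D, E, G, H, I, K}.
From F: component {F, J}.
That's 2 components.

2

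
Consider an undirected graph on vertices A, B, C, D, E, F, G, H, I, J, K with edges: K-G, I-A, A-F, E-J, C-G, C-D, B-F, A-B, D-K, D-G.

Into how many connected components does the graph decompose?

4

From A: component {A, B, F, I}.
From C: component {C, D, G, K}.
From E: component {E, J}.
From H: component {H}.
That's 4 components.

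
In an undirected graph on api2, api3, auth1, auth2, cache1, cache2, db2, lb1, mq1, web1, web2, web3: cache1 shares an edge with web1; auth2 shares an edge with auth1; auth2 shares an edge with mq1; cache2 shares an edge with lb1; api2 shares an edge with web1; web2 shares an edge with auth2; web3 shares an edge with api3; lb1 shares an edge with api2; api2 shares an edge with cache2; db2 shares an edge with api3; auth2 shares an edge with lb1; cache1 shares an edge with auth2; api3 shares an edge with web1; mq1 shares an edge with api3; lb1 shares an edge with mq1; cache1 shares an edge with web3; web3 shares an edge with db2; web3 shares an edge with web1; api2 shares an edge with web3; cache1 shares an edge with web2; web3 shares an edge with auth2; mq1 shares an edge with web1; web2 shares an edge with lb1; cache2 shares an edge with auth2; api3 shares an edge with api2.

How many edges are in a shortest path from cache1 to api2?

Distance 0: cache1.
Distance 1: auth2, web1, web2, web3.
Distance 2: api2, api3, auth1, cache2, db2, lb1, mq1 — contains api2.

2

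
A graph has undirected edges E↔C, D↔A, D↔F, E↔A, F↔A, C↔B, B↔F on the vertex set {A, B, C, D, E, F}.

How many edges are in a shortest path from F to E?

2

Distance 0: F.
Distance 1: A, B, D.
Distance 2: C, E — contains E.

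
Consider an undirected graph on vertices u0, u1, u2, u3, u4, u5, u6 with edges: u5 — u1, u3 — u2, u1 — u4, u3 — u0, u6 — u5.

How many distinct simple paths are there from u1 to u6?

1

u1–u5–u6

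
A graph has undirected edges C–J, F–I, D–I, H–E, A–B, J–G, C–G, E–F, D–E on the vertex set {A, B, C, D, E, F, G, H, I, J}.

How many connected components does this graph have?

3

From A: component {A, B}.
From C: component {C, G, J}.
From D: component {D, E, F, H, I}.
That's 3 components.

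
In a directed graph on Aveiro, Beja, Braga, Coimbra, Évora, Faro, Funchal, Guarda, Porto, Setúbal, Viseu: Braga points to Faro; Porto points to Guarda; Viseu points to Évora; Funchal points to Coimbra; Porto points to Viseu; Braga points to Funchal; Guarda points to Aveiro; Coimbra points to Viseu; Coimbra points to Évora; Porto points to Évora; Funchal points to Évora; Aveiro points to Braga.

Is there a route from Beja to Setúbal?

Beja has no outgoing edges, so nothing is reachable from it.

No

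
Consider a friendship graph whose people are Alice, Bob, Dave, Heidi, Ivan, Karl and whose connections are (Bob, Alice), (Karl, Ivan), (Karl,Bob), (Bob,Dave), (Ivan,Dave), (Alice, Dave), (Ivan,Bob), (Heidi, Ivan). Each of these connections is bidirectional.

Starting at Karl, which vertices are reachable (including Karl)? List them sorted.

Alice, Bob, Dave, Heidi, Ivan, Karl

Start at Karl.
Its neighbours: Bob, Ivan.
Then their neighbours: Alice, Dave, Heidi.
Every vertex is now reached.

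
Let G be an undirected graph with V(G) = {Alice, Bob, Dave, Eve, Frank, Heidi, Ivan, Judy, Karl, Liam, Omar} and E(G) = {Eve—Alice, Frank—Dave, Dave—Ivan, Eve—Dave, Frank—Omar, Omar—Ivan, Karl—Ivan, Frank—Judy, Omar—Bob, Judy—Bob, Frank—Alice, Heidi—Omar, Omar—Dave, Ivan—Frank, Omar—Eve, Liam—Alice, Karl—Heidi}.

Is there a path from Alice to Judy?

Yes

Explore from Alice.
Distance 1: reach Eve, Frank, Liam.
Distance 2: reach Dave, Ivan, Judy, Omar.
Found Judy.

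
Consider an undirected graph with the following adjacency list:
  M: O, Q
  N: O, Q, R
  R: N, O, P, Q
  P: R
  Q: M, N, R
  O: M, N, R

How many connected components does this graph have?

From M: component {M, N, O, P, Q, R}.
That's 1 component.

1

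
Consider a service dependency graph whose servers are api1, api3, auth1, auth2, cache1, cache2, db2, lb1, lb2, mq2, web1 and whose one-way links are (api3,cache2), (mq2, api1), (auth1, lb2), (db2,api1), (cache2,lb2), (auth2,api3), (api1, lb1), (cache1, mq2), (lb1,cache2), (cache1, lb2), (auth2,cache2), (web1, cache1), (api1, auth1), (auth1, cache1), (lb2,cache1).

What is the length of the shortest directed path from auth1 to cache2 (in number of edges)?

5

Distance 0: auth1.
Distance 1: cache1, lb2.
Distance 2: mq2.
Distance 3: api1.
Distance 4: lb1.
Distance 5: cache2 — contains cache2.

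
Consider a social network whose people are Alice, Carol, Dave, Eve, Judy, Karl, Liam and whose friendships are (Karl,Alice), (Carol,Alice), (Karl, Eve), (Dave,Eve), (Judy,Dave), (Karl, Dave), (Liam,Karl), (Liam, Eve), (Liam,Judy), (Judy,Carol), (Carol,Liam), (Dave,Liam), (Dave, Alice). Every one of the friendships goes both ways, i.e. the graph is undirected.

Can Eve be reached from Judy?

Explore from Judy.
Distance 1: reach Carol, Dave, Liam.
Distance 2: reach Alice, Eve, Karl.
Found Eve.

Yes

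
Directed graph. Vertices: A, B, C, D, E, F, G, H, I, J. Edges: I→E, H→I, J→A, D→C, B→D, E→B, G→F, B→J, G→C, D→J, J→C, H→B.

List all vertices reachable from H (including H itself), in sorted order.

Start at H.
Its neighbours: B, I.
Then their neighbours: D, E, J.
Then next layer: A, C.
Nothing further is reachable.

A, B, C, D, E, H, I, J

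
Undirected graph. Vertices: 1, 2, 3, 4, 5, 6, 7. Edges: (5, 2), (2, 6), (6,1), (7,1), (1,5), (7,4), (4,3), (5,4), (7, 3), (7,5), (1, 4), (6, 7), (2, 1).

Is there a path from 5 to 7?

Yes

Explore from 5.
Distance 1: reach 1, 2, 4, 7.
Found 7.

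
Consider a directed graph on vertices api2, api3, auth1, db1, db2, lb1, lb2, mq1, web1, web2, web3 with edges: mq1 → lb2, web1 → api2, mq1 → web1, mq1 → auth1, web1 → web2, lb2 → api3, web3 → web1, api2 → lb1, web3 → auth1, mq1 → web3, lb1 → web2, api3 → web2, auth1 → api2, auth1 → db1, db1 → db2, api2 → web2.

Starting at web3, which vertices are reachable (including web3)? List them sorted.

Start at web3.
Its neighbours: auth1, web1.
Then their neighbours: api2, db1, web2.
Then next layer: db2, lb1.
Nothing further is reachable.

api2, auth1, db1, db2, lb1, web1, web2, web3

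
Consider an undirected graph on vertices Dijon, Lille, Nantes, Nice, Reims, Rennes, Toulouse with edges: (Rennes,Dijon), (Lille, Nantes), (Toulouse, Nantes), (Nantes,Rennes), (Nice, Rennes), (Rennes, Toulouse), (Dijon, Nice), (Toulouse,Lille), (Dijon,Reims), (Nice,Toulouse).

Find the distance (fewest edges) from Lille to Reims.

4

Distance 0: Lille.
Distance 1: Nantes, Toulouse.
Distance 2: Nice, Rennes.
Distance 3: Dijon.
Distance 4: Reims — contains Reims.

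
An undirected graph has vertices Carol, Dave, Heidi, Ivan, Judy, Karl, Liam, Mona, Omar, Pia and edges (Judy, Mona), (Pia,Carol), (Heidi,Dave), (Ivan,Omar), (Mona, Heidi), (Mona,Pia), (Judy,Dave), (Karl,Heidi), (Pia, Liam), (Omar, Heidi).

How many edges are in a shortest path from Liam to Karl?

4

Distance 0: Liam.
Distance 1: Pia.
Distance 2: Carol, Mona.
Distance 3: Heidi, Judy.
Distance 4: Dave, Karl, Omar — contains Karl.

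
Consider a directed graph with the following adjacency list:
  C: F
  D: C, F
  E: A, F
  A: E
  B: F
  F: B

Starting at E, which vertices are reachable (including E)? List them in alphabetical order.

Start at E.
Its neighbours: A, F.
Then their neighbours: B.
Nothing further is reachable.

A, B, E, F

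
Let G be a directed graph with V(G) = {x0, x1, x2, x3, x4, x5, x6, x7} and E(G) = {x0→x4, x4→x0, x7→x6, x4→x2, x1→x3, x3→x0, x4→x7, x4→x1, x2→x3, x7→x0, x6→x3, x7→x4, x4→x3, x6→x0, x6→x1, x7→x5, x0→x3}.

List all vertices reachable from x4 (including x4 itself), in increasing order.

x0, x1, x2, x3, x4, x5, x6, x7

Start at x4.
Its neighbours: x0, x1, x2, x3, x7.
Then their neighbours: x5, x6.
Every vertex is now reached.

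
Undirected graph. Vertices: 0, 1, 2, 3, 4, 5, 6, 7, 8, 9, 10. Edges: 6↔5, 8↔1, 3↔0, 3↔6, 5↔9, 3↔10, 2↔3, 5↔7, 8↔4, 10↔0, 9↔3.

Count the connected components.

2

From 0: component {0, 2, 3, 5, 6, 7, 9, 10}.
From 1: component {1, 4, 8}.
That's 2 components.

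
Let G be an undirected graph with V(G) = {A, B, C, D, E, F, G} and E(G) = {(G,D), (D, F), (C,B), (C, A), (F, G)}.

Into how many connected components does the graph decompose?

3

From A: component {A, B, C}.
From D: component {D, F, G}.
From E: component {E}.
That's 3 components.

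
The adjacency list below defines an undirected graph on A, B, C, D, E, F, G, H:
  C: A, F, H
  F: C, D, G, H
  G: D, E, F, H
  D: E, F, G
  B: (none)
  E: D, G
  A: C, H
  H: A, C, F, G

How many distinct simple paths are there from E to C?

20

E–D–F–C
E–D–F–G–H–A–C
E–D–F–G–H–C
E–D–F–H–A–C
E–D–F–H–C
E–D–G–F–C
E–D–G–F–H–A–C
E–D–G–F–H–C
... and 12 more.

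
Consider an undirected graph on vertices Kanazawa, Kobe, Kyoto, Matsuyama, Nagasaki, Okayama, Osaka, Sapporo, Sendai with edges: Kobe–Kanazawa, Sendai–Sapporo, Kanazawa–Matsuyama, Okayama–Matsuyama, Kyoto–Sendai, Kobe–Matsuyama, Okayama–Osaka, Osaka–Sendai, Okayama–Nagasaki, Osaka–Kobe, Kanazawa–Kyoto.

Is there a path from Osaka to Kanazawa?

Explore from Osaka.
Distance 1: reach Kobe, Okayama, Sendai.
Distance 2: reach Kanazawa, Kyoto, Matsuyama, Nagasaki, Sapporo.
Found Kanazawa.

Yes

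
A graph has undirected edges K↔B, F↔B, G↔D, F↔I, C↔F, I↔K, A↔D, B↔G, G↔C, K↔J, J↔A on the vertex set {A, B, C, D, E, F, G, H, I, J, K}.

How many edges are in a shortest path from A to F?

Distance 0: A.
Distance 1: D, J.
Distance 2: G, K.
Distance 3: B, C, I.
Distance 4: F — contains F.

4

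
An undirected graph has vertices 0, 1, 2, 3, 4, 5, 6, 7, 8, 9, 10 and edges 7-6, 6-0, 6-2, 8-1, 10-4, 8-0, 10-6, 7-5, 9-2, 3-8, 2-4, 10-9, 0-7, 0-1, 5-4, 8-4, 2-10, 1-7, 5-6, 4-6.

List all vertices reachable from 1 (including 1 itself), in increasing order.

Start at 1.
Its neighbours: 0, 7, 8.
Then their neighbours: 3, 4, 5, 6.
Then next layer: 2, 10.
Then next layer: 9.
Every vertex is now reached.

0, 1, 2, 3, 4, 5, 6, 7, 8, 9, 10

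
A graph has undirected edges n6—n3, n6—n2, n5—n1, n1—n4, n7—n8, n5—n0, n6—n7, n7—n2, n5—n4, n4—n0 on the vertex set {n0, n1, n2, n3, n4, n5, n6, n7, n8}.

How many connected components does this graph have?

From n0: component {n0, n1, n4, n5}.
From n2: component {n2, n3, n6, n7, n8}.
That's 2 components.

2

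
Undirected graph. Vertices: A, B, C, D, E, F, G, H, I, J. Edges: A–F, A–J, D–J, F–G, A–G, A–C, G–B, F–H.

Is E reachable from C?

Explore from C.
Distance 1: reach A.
Distance 2: reach F, G, J.
Distance 3: reach B, D, H.
The search is exhausted without reaching E; it lies in a different component.

No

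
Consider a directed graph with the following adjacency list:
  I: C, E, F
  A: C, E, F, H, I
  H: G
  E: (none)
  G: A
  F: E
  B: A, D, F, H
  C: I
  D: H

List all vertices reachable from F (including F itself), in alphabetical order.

E, F

Start at F.
Its neighbours: E.
Nothing further is reachable.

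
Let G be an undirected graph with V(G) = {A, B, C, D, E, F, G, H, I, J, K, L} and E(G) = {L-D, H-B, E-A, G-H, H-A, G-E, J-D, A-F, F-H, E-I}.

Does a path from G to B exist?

Explore from G.
Distance 1: reach E, H.
Distance 2: reach A, B, F, I.
Found B.

Yes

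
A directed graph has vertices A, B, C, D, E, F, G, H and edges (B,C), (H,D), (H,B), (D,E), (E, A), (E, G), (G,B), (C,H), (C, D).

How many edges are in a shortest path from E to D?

Distance 0: E.
Distance 1: A, G.
Distance 2: B.
Distance 3: C.
Distance 4: D, H — contains D.

4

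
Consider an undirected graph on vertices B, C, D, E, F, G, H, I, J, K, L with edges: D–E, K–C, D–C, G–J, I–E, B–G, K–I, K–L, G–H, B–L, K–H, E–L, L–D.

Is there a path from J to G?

Yes

Explore from J.
Distance 1: reach G.
Found G.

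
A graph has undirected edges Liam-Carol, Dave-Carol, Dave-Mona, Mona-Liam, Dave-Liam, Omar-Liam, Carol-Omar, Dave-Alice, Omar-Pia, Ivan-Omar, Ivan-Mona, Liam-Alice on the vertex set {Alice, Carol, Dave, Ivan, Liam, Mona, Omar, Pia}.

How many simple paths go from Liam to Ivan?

Liam–Alice–Dave–Carol–Omar–Ivan
Liam–Alice–Dave–Mona–Ivan
Liam–Carol–Dave–Mona–Ivan
Liam–Carol–Omar–Ivan
Liam–Dave–Carol–Omar–Ivan
Liam–Dave–Mona–Ivan
Liam–Mona–Dave–Carol–Omar–Ivan
Liam–Mona–Ivan
Liam–Omar–Carol–Dave–Mona–Ivan
Liam–Omar–Ivan

10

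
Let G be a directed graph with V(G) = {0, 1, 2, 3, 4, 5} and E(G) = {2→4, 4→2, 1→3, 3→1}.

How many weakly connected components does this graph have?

From 0: component {0}.
From 1: component {1, 3}.
From 2: component {2, 4}.
From 5: component {5}.
That's 4 components.

4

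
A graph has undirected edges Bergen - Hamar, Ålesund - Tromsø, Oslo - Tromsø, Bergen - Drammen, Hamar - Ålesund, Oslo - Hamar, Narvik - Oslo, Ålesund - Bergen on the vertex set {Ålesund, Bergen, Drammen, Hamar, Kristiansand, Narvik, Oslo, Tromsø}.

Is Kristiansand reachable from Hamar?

No

Explore from Hamar.
Distance 1: reach Ålesund, Bergen, Oslo.
Distance 2: reach Drammen, Narvik, Tromsø.
The search is exhausted without reaching Kristiansand; it lies in a different component.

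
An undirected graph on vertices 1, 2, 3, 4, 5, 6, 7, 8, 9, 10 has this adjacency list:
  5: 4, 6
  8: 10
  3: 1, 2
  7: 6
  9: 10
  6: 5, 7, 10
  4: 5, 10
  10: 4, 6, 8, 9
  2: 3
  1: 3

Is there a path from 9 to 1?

Explore from 9.
Distance 1: reach 10.
Distance 2: reach 4, 6, 8.
Distance 3: reach 5, 7.
The search is exhausted without reaching 1; it lies in a different component.

No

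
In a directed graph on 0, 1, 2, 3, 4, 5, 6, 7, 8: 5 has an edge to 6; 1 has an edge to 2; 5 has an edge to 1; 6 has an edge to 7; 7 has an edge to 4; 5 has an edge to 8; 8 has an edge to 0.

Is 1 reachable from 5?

Yes

Explore from 5.
Distance 1: reach 1, 6, 8.
Found 1.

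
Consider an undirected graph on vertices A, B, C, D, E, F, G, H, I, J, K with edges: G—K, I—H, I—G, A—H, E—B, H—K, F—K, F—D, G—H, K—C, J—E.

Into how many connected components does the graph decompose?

From A: component {A, C, D, F, G, H, I, K}.
From B: component {B, E, J}.
That's 2 components.

2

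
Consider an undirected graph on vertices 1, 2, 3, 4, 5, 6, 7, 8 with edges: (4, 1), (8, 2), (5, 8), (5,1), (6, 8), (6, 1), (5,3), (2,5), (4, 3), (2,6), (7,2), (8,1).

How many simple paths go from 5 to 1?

9

5–1
5–2–6–1
5–2–6–8–1
5–2–8–1
5–2–8–6–1
5–3–4–1
5–8–1
5–8–2–6–1
5–8–6–1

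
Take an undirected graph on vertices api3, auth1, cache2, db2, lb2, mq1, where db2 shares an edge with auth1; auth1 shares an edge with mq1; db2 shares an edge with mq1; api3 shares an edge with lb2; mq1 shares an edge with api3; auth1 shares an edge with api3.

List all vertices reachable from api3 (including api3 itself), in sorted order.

api3, auth1, db2, lb2, mq1

Start at api3.
Its neighbours: auth1, lb2, mq1.
Then their neighbours: db2.
Nothing further is reachable.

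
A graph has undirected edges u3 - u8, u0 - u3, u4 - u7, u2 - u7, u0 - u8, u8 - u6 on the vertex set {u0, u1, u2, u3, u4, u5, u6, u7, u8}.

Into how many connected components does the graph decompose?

4

From u0: component {u0, u3, u6, u8}.
From u1: component {u1}.
From u2: component {u2, u4, u7}.
From u5: component {u5}.
That's 4 components.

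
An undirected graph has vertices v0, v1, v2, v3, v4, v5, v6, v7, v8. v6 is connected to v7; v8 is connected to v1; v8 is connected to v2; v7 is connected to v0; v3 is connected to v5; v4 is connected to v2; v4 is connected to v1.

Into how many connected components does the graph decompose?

From v0: component {v0, v6, v7}.
From v1: component {v1, v2, v4, v8}.
From v3: component {v3, v5}.
That's 3 components.

3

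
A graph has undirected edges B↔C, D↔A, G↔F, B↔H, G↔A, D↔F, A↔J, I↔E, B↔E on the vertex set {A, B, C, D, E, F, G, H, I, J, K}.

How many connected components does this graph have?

3

From A: component {A, D, F, G, J}.
From B: component {B, C, E, H, I}.
From K: component {K}.
That's 3 components.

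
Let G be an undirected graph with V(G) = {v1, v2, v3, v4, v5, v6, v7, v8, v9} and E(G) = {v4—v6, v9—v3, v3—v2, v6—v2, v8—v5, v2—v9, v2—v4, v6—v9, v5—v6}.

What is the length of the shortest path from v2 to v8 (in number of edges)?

Distance 0: v2.
Distance 1: v3, v4, v6, v9.
Distance 2: v5.
Distance 3: v8 — contains v8.

3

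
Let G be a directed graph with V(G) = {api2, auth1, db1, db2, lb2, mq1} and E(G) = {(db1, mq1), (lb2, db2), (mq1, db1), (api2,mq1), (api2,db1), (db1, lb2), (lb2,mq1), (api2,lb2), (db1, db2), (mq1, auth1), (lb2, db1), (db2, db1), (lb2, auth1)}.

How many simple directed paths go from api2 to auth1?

9

api2→db1→lb2→auth1
api2→db1→lb2→mq1→auth1
api2→db1→mq1→auth1
api2→lb2→auth1
api2→lb2→db1→mq1→auth1
api2→lb2→db2→db1→mq1→auth1
api2→lb2→mq1→auth1
api2→mq1→auth1
api2→mq1→db1→lb2→auth1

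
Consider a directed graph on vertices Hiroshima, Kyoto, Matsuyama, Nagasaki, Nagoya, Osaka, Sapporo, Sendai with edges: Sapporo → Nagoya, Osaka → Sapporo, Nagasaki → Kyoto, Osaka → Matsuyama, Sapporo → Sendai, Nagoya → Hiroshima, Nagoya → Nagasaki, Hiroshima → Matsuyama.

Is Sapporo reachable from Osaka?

Yes

Explore from Osaka.
Distance 1: reach Matsuyama, Sapporo.
Found Sapporo.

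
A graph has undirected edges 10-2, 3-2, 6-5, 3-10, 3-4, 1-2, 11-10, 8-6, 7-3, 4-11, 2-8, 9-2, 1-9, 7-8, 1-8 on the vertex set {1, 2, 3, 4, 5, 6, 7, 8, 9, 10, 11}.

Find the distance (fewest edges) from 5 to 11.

5

Distance 0: 5.
Distance 1: 6.
Distance 2: 8.
Distance 3: 1, 2, 7.
Distance 4: 3, 9, 10.
Distance 5: 4, 11 — contains 11.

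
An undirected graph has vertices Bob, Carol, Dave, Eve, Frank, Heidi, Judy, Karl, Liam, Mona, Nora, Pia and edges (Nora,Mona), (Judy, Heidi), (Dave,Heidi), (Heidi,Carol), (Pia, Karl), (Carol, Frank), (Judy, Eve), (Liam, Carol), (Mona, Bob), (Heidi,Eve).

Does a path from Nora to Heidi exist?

No

Explore from Nora.
Distance 1: reach Mona.
Distance 2: reach Bob.
The search is exhausted without reaching Heidi; it lies in a different component.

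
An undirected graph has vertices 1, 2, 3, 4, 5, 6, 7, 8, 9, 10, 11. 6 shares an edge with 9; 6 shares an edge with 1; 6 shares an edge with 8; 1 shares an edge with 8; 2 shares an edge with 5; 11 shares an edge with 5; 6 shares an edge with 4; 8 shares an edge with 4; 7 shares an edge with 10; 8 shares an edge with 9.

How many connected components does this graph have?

From 1: component {1, 4, 6, 8, 9}.
From 2: component {2, 5, 11}.
From 3: component {3}.
From 7: component {7, 10}.
That's 4 components.

4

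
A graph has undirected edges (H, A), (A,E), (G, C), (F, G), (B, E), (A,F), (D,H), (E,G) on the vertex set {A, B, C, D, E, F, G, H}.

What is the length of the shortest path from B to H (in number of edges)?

Distance 0: B.
Distance 1: E.
Distance 2: A, G.
Distance 3: C, F, H — contains H.

3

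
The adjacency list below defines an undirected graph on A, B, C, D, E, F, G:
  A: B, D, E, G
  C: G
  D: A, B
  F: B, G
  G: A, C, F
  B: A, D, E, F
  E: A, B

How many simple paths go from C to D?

C–G–A–B–D
C–G–A–D
C–G–A–E–B–D
C–G–F–B–A–D
C–G–F–B–D
C–G–F–B–E–A–D

6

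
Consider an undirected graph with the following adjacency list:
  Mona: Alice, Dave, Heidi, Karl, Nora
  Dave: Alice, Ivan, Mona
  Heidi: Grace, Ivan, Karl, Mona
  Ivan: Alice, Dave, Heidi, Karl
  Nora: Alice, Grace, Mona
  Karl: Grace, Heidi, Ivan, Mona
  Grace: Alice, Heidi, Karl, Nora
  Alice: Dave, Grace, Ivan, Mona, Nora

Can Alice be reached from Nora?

Explore from Nora.
Distance 1: reach Alice, Grace, Mona.
Found Alice.

Yes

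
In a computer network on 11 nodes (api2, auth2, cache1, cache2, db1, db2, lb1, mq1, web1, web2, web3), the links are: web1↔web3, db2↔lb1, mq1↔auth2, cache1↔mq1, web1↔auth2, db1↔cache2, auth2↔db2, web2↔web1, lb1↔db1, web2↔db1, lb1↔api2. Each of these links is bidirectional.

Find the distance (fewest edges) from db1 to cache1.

5

Distance 0: db1.
Distance 1: cache2, lb1, web2.
Distance 2: api2, db2, web1.
Distance 3: auth2, web3.
Distance 4: mq1.
Distance 5: cache1 — contains cache1.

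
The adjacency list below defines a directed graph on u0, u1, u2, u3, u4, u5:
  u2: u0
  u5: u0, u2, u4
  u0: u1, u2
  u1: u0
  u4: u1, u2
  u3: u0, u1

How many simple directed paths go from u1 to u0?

1

u1→u0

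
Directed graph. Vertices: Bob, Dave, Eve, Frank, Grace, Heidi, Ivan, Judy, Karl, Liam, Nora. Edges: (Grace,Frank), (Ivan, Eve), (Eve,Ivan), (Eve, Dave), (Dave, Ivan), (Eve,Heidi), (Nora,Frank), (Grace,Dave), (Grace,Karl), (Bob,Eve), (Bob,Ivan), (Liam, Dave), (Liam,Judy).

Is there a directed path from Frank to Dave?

Frank has no outgoing edges, so nothing is reachable from it.

No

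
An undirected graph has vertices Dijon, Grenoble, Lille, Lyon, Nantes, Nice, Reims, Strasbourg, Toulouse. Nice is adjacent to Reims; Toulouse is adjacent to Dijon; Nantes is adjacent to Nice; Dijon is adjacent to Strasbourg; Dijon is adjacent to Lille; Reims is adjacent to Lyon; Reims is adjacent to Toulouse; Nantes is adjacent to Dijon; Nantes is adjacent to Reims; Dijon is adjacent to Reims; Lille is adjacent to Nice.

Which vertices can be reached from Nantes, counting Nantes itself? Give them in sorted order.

Dijon, Lille, Lyon, Nantes, Nice, Reims, Strasbourg, Toulouse

Start at Nantes.
Its neighbours: Dijon, Nice, Reims.
Then their neighbours: Lille, Lyon, Strasbourg, Toulouse.
Nothing further is reachable.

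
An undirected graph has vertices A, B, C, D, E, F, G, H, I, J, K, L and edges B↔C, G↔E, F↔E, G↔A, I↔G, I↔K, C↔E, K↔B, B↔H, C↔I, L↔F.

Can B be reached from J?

J has no edges, so nothing is reachable from it.

No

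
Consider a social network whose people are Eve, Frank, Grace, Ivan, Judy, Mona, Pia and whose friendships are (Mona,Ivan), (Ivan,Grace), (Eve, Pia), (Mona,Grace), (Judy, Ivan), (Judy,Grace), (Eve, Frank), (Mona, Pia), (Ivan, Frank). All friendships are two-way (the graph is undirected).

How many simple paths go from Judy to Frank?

Judy–Grace–Ivan–Frank
Judy–Grace–Ivan–Mona–Pia–Eve–Frank
Judy–Grace–Mona–Ivan–Frank
Judy–Grace–Mona–Pia–Eve–Frank
Judy–Ivan–Frank
Judy–Ivan–Grace–Mona–Pia–Eve–Frank
Judy–Ivan–Mona–Pia–Eve–Frank

7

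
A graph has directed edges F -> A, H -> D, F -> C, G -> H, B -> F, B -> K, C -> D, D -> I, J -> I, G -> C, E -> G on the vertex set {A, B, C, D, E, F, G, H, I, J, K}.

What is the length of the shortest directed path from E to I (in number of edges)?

4

Distance 0: E.
Distance 1: G.
Distance 2: C, H.
Distance 3: D.
Distance 4: I — contains I.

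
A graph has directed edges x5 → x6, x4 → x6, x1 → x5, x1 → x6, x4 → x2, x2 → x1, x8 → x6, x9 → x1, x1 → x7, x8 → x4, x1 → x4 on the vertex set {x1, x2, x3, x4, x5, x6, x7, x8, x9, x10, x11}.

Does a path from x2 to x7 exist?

Explore from x2.
Distance 1: reach x1.
Distance 2: reach x4, x5, x6, x7.
Found x7.

Yes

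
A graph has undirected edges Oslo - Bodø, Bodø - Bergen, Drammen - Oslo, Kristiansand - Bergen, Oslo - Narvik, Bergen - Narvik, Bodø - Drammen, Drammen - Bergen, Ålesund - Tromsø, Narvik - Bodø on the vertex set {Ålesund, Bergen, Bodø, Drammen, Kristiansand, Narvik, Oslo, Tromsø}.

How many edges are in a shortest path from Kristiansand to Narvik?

2

Distance 0: Kristiansand.
Distance 1: Bergen.
Distance 2: Bodø, Drammen, Narvik — contains Narvik.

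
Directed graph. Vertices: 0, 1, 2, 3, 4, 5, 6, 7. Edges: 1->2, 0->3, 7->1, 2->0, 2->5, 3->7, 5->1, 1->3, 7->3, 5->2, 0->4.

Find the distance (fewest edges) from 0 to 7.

2

Distance 0: 0.
Distance 1: 3, 4.
Distance 2: 7 — contains 7.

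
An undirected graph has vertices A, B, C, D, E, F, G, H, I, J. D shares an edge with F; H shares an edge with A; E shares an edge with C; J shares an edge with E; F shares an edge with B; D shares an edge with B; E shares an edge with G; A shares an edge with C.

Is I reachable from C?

No

Explore from C.
Distance 1: reach A, E.
Distance 2: reach G, H, J.
The search is exhausted without reaching I; it lies in a different component.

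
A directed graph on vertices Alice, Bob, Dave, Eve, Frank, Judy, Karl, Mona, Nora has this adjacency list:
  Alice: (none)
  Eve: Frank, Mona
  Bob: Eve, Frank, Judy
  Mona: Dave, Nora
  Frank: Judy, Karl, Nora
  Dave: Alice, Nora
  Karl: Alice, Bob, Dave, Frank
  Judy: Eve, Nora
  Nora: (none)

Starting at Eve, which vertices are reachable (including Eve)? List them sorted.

Alice, Bob, Dave, Eve, Frank, Judy, Karl, Mona, Nora

Start at Eve.
Its neighbours: Frank, Mona.
Then their neighbours: Dave, Judy, Karl, Nora.
Then next layer: Alice, Bob.
Every vertex is now reached.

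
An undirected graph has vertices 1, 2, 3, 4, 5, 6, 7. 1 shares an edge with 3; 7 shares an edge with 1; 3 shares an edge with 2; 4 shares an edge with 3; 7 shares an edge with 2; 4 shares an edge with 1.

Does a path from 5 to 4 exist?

No

5 has no edges, so nothing is reachable from it.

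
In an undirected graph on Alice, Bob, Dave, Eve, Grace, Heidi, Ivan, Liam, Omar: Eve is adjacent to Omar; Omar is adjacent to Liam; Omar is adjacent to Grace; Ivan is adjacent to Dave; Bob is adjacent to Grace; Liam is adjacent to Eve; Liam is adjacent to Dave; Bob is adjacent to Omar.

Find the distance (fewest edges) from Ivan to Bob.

Distance 0: Ivan.
Distance 1: Dave.
Distance 2: Liam.
Distance 3: Eve, Omar.
Distance 4: Bob, Grace — contains Bob.

4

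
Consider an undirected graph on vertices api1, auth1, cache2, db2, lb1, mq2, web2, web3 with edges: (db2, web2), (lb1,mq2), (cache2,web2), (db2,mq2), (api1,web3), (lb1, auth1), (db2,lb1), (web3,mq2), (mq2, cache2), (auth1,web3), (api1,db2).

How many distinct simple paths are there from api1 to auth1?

10

api1–db2–lb1–auth1
api1–db2–lb1–mq2–web3–auth1
api1–db2–mq2–lb1–auth1
api1–db2–mq2–web3–auth1
api1–db2–web2–cache2–mq2–lb1–auth1
api1–db2–web2–cache2–mq2–web3–auth1
api1–web3–auth1
api1–web3–mq2–cache2–web2–db2–lb1–auth1
api1–web3–mq2–db2–lb1–auth1
api1–web3–mq2–lb1–auth1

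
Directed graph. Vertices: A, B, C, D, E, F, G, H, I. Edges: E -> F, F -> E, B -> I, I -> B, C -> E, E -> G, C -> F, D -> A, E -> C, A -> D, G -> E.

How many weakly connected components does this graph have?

4

From A: component {A, D}.
From B: component {B, I}.
From C: component {C, E, F, G}.
From H: component {H}.
That's 4 components.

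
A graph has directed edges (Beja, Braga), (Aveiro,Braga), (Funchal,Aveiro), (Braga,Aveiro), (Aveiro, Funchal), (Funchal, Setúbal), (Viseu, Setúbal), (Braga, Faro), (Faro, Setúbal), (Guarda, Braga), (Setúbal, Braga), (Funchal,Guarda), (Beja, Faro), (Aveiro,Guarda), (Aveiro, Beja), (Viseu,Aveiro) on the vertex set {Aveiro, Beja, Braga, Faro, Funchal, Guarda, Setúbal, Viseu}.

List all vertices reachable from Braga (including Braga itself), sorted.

Start at Braga.
Its neighbours: Aveiro, Faro.
Then their neighbours: Beja, Funchal, Guarda, Setúbal.
Nothing further is reachable.

Aveiro, Beja, Braga, Faro, Funchal, Guarda, Setúbal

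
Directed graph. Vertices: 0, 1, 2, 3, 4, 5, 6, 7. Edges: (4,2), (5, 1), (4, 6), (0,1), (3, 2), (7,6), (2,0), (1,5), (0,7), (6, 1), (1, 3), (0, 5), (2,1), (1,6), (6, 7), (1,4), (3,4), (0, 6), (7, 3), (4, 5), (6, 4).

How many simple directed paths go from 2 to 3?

15

2→0→1→3
2→0→1→4→6→7→3
2→0→1→6→7→3
2→0→5→1→3
2→0→5→1→4→6→7→3
2→0→5→1→6→7→3
2→0→6→1→3
2→0→6→4→5→1→3
2→0→6→7→3
2→0→7→3
2→0→7→6→1→3
2→0→7→6→4→5→1→3
2→1→3
2→1→4→6→7→3
2→1→6→7→3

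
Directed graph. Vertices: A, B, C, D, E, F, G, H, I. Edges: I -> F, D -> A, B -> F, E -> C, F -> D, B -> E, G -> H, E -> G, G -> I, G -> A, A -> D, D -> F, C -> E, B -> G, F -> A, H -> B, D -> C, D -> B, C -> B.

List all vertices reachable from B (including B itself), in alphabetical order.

A, B, C, D, E, F, G, H, I

Start at B.
Its neighbours: E, F, G.
Then their neighbours: A, C, D, H, I.
Every vertex is now reached.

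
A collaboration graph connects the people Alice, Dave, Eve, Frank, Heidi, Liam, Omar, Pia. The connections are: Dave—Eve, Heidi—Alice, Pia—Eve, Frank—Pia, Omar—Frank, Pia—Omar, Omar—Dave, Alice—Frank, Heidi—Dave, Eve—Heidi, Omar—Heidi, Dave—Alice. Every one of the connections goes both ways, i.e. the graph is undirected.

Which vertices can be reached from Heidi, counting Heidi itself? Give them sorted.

Alice, Dave, Eve, Frank, Heidi, Omar, Pia

Start at Heidi.
Its neighbours: Alice, Dave, Eve, Omar.
Then their neighbours: Frank, Pia.
Nothing further is reachable.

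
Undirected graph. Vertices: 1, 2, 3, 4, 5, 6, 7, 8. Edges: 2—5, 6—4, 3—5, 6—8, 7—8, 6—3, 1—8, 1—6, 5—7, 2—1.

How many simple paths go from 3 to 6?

5

3–5–2–1–6
3–5–2–1–8–6
3–5–7–8–1–6
3–5–7–8–6
3–6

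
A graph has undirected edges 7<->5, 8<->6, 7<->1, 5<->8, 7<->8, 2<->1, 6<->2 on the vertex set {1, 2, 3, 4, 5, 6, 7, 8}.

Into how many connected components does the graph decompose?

From 1: component {1, 2, 5, 6, 7, 8}.
From 3: component {3}.
From 4: component {4}.
That's 3 components.

3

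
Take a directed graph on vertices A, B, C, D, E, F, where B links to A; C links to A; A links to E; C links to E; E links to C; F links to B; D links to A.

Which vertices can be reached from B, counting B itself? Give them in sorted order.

A, B, C, E

Start at B.
Its neighbours: A.
Then their neighbours: E.
Then next layer: C.
Nothing further is reachable.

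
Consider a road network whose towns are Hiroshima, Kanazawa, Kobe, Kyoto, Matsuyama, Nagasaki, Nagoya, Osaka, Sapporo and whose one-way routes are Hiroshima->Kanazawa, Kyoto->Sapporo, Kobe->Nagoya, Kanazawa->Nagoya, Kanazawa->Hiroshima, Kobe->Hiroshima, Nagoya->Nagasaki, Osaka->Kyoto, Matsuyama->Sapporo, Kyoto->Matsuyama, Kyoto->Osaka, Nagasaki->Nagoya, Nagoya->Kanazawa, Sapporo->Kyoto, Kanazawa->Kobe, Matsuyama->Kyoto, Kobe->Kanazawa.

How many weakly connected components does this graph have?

2

From Hiroshima: component {Hiroshima, Kanazawa, Kobe, Nagasaki, Nagoya}.
From Kyoto: component {Kyoto, Matsuyama, Osaka, Sapporo}.
That's 2 components.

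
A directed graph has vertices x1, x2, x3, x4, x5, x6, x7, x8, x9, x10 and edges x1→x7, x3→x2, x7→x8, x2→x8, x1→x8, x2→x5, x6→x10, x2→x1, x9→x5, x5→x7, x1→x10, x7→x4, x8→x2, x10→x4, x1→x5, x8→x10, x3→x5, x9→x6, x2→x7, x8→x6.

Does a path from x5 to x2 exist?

Yes

Explore from x5.
Distance 1: reach x7.
Distance 2: reach x4, x8.
Distance 3: reach x2, x6, x10.
Found x2.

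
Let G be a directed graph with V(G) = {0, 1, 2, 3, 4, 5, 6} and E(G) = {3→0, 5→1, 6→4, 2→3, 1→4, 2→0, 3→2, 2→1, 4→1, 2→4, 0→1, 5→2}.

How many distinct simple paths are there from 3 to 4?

3→0→1→4
3→2→0→1→4
3→2→1→4
3→2→4

4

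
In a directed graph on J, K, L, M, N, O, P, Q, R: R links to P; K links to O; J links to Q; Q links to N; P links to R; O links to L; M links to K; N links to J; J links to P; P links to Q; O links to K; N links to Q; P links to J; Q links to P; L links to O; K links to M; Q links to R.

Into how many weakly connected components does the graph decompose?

From J: component {J, N, P, Q, R}.
From K: component {K, L, M, O}.
That's 2 components.

2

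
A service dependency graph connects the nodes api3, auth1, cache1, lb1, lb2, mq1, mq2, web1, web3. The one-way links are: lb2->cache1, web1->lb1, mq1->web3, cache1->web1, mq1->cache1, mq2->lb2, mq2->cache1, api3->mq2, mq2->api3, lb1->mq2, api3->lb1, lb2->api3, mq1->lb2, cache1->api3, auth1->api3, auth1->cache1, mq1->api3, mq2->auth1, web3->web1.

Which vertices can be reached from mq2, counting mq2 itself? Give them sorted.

api3, auth1, cache1, lb1, lb2, mq2, web1

Start at mq2.
Its neighbours: api3, auth1, cache1, lb2.
Then their neighbours: lb1, web1.
Nothing further is reachable.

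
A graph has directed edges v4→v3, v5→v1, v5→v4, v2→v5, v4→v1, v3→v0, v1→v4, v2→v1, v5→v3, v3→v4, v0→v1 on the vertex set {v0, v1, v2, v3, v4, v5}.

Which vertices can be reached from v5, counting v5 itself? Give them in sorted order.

Start at v5.
Its neighbours: v1, v3, v4.
Then their neighbours: v0.
Nothing further is reachable.

v0, v1, v3, v4, v5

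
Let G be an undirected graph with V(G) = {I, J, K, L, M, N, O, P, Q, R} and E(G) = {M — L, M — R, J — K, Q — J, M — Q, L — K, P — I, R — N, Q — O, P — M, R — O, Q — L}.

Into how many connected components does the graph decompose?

From I: component {I, J, K, L, M, N, O, P, Q, R}.
That's 1 component.

1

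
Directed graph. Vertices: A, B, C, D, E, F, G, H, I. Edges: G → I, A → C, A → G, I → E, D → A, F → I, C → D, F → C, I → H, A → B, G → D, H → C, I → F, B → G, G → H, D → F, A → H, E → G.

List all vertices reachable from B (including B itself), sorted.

Start at B.
Its neighbours: G.
Then their neighbours: D, H, I.
Then next layer: A, C, E, F.
Every vertex is now reached.

A, B, C, D, E, F, G, H, I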